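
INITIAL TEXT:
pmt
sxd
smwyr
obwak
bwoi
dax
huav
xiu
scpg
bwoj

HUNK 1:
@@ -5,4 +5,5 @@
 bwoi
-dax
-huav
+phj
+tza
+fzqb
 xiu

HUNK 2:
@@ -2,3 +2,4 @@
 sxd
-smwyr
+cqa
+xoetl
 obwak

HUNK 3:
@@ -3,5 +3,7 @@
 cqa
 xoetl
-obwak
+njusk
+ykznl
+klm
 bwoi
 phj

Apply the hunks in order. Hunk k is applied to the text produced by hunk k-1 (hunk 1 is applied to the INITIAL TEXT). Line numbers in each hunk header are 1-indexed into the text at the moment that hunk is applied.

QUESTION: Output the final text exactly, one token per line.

Answer: pmt
sxd
cqa
xoetl
njusk
ykznl
klm
bwoi
phj
tza
fzqb
xiu
scpg
bwoj

Derivation:
Hunk 1: at line 5 remove [dax,huav] add [phj,tza,fzqb] -> 11 lines: pmt sxd smwyr obwak bwoi phj tza fzqb xiu scpg bwoj
Hunk 2: at line 2 remove [smwyr] add [cqa,xoetl] -> 12 lines: pmt sxd cqa xoetl obwak bwoi phj tza fzqb xiu scpg bwoj
Hunk 3: at line 3 remove [obwak] add [njusk,ykznl,klm] -> 14 lines: pmt sxd cqa xoetl njusk ykznl klm bwoi phj tza fzqb xiu scpg bwoj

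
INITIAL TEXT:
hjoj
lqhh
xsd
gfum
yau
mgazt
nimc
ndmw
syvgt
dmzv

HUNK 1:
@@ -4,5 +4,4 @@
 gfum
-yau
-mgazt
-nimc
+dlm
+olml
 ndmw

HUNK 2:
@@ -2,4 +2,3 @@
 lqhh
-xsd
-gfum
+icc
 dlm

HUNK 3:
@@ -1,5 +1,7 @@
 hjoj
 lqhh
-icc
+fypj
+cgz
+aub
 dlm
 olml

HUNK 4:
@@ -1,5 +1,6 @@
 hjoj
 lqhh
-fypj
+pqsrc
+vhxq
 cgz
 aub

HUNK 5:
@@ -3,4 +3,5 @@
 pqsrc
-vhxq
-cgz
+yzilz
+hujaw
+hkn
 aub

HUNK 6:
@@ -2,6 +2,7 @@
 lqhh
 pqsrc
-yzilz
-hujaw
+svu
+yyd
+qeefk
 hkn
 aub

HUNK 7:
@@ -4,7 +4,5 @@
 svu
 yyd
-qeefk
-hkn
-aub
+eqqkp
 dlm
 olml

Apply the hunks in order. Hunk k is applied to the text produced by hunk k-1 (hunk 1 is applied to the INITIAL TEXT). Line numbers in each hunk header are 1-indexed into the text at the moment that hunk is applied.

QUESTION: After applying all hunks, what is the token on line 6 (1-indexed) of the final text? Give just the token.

Answer: eqqkp

Derivation:
Hunk 1: at line 4 remove [yau,mgazt,nimc] add [dlm,olml] -> 9 lines: hjoj lqhh xsd gfum dlm olml ndmw syvgt dmzv
Hunk 2: at line 2 remove [xsd,gfum] add [icc] -> 8 lines: hjoj lqhh icc dlm olml ndmw syvgt dmzv
Hunk 3: at line 1 remove [icc] add [fypj,cgz,aub] -> 10 lines: hjoj lqhh fypj cgz aub dlm olml ndmw syvgt dmzv
Hunk 4: at line 1 remove [fypj] add [pqsrc,vhxq] -> 11 lines: hjoj lqhh pqsrc vhxq cgz aub dlm olml ndmw syvgt dmzv
Hunk 5: at line 3 remove [vhxq,cgz] add [yzilz,hujaw,hkn] -> 12 lines: hjoj lqhh pqsrc yzilz hujaw hkn aub dlm olml ndmw syvgt dmzv
Hunk 6: at line 2 remove [yzilz,hujaw] add [svu,yyd,qeefk] -> 13 lines: hjoj lqhh pqsrc svu yyd qeefk hkn aub dlm olml ndmw syvgt dmzv
Hunk 7: at line 4 remove [qeefk,hkn,aub] add [eqqkp] -> 11 lines: hjoj lqhh pqsrc svu yyd eqqkp dlm olml ndmw syvgt dmzv
Final line 6: eqqkp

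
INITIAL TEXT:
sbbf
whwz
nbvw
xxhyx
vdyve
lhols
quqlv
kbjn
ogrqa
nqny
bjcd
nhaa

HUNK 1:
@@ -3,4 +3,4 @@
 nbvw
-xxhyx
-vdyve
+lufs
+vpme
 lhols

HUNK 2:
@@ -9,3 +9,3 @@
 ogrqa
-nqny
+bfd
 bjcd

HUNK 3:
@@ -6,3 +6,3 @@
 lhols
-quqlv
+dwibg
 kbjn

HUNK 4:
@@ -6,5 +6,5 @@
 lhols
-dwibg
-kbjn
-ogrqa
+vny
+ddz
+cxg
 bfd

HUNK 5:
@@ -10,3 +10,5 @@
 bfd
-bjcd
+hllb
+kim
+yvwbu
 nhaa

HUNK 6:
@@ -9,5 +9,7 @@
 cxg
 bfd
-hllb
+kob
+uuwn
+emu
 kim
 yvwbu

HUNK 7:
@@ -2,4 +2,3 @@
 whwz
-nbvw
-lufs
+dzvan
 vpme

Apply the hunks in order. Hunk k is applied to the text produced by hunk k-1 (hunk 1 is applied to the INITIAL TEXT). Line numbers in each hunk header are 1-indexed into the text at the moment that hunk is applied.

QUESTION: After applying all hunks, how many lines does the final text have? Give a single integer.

Answer: 15

Derivation:
Hunk 1: at line 3 remove [xxhyx,vdyve] add [lufs,vpme] -> 12 lines: sbbf whwz nbvw lufs vpme lhols quqlv kbjn ogrqa nqny bjcd nhaa
Hunk 2: at line 9 remove [nqny] add [bfd] -> 12 lines: sbbf whwz nbvw lufs vpme lhols quqlv kbjn ogrqa bfd bjcd nhaa
Hunk 3: at line 6 remove [quqlv] add [dwibg] -> 12 lines: sbbf whwz nbvw lufs vpme lhols dwibg kbjn ogrqa bfd bjcd nhaa
Hunk 4: at line 6 remove [dwibg,kbjn,ogrqa] add [vny,ddz,cxg] -> 12 lines: sbbf whwz nbvw lufs vpme lhols vny ddz cxg bfd bjcd nhaa
Hunk 5: at line 10 remove [bjcd] add [hllb,kim,yvwbu] -> 14 lines: sbbf whwz nbvw lufs vpme lhols vny ddz cxg bfd hllb kim yvwbu nhaa
Hunk 6: at line 9 remove [hllb] add [kob,uuwn,emu] -> 16 lines: sbbf whwz nbvw lufs vpme lhols vny ddz cxg bfd kob uuwn emu kim yvwbu nhaa
Hunk 7: at line 2 remove [nbvw,lufs] add [dzvan] -> 15 lines: sbbf whwz dzvan vpme lhols vny ddz cxg bfd kob uuwn emu kim yvwbu nhaa
Final line count: 15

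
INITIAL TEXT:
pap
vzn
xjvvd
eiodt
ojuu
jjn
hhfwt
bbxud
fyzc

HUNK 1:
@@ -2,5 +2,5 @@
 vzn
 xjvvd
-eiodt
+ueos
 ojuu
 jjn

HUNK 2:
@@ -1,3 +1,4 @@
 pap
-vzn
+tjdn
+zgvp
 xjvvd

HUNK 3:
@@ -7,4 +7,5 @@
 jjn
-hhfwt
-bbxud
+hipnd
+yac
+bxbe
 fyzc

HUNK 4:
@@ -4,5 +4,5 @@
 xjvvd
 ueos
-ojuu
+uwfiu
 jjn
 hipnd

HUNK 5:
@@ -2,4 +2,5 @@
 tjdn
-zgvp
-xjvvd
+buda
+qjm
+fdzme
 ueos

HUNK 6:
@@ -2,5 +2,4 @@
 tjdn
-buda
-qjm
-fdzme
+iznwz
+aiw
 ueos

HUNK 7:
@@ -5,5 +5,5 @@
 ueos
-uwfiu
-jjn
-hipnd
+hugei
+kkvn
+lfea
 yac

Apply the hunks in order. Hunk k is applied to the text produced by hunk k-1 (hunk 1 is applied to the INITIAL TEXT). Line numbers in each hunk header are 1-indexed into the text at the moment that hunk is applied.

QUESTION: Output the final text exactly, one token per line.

Hunk 1: at line 2 remove [eiodt] add [ueos] -> 9 lines: pap vzn xjvvd ueos ojuu jjn hhfwt bbxud fyzc
Hunk 2: at line 1 remove [vzn] add [tjdn,zgvp] -> 10 lines: pap tjdn zgvp xjvvd ueos ojuu jjn hhfwt bbxud fyzc
Hunk 3: at line 7 remove [hhfwt,bbxud] add [hipnd,yac,bxbe] -> 11 lines: pap tjdn zgvp xjvvd ueos ojuu jjn hipnd yac bxbe fyzc
Hunk 4: at line 4 remove [ojuu] add [uwfiu] -> 11 lines: pap tjdn zgvp xjvvd ueos uwfiu jjn hipnd yac bxbe fyzc
Hunk 5: at line 2 remove [zgvp,xjvvd] add [buda,qjm,fdzme] -> 12 lines: pap tjdn buda qjm fdzme ueos uwfiu jjn hipnd yac bxbe fyzc
Hunk 6: at line 2 remove [buda,qjm,fdzme] add [iznwz,aiw] -> 11 lines: pap tjdn iznwz aiw ueos uwfiu jjn hipnd yac bxbe fyzc
Hunk 7: at line 5 remove [uwfiu,jjn,hipnd] add [hugei,kkvn,lfea] -> 11 lines: pap tjdn iznwz aiw ueos hugei kkvn lfea yac bxbe fyzc

Answer: pap
tjdn
iznwz
aiw
ueos
hugei
kkvn
lfea
yac
bxbe
fyzc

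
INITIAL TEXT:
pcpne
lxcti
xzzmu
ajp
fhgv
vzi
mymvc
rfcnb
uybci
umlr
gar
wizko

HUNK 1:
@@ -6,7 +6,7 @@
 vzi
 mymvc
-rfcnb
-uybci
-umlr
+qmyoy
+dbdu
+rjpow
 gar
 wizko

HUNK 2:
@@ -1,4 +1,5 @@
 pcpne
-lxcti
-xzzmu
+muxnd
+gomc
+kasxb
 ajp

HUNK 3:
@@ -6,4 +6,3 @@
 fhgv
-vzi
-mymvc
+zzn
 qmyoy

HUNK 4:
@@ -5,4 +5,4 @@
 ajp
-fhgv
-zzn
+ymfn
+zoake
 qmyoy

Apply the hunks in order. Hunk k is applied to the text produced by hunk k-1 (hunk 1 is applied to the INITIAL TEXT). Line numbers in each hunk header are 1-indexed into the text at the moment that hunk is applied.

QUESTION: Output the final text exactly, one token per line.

Answer: pcpne
muxnd
gomc
kasxb
ajp
ymfn
zoake
qmyoy
dbdu
rjpow
gar
wizko

Derivation:
Hunk 1: at line 6 remove [rfcnb,uybci,umlr] add [qmyoy,dbdu,rjpow] -> 12 lines: pcpne lxcti xzzmu ajp fhgv vzi mymvc qmyoy dbdu rjpow gar wizko
Hunk 2: at line 1 remove [lxcti,xzzmu] add [muxnd,gomc,kasxb] -> 13 lines: pcpne muxnd gomc kasxb ajp fhgv vzi mymvc qmyoy dbdu rjpow gar wizko
Hunk 3: at line 6 remove [vzi,mymvc] add [zzn] -> 12 lines: pcpne muxnd gomc kasxb ajp fhgv zzn qmyoy dbdu rjpow gar wizko
Hunk 4: at line 5 remove [fhgv,zzn] add [ymfn,zoake] -> 12 lines: pcpne muxnd gomc kasxb ajp ymfn zoake qmyoy dbdu rjpow gar wizko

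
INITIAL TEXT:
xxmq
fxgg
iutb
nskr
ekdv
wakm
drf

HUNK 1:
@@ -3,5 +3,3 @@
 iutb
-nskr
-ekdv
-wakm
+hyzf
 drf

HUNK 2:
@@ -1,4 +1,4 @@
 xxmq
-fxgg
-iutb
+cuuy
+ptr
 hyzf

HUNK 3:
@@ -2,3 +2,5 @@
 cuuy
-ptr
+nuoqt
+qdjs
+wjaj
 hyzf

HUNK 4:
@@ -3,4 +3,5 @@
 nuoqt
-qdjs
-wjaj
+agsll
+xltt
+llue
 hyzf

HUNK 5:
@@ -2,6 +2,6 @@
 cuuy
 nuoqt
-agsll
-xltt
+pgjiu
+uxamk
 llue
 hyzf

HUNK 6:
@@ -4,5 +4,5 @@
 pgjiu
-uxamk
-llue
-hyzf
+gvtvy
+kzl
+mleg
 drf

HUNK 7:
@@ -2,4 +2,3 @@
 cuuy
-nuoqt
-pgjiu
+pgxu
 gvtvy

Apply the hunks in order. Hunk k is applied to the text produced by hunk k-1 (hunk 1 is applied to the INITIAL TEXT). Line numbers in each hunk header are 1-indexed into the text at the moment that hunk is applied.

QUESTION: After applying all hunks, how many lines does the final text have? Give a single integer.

Answer: 7

Derivation:
Hunk 1: at line 3 remove [nskr,ekdv,wakm] add [hyzf] -> 5 lines: xxmq fxgg iutb hyzf drf
Hunk 2: at line 1 remove [fxgg,iutb] add [cuuy,ptr] -> 5 lines: xxmq cuuy ptr hyzf drf
Hunk 3: at line 2 remove [ptr] add [nuoqt,qdjs,wjaj] -> 7 lines: xxmq cuuy nuoqt qdjs wjaj hyzf drf
Hunk 4: at line 3 remove [qdjs,wjaj] add [agsll,xltt,llue] -> 8 lines: xxmq cuuy nuoqt agsll xltt llue hyzf drf
Hunk 5: at line 2 remove [agsll,xltt] add [pgjiu,uxamk] -> 8 lines: xxmq cuuy nuoqt pgjiu uxamk llue hyzf drf
Hunk 6: at line 4 remove [uxamk,llue,hyzf] add [gvtvy,kzl,mleg] -> 8 lines: xxmq cuuy nuoqt pgjiu gvtvy kzl mleg drf
Hunk 7: at line 2 remove [nuoqt,pgjiu] add [pgxu] -> 7 lines: xxmq cuuy pgxu gvtvy kzl mleg drf
Final line count: 7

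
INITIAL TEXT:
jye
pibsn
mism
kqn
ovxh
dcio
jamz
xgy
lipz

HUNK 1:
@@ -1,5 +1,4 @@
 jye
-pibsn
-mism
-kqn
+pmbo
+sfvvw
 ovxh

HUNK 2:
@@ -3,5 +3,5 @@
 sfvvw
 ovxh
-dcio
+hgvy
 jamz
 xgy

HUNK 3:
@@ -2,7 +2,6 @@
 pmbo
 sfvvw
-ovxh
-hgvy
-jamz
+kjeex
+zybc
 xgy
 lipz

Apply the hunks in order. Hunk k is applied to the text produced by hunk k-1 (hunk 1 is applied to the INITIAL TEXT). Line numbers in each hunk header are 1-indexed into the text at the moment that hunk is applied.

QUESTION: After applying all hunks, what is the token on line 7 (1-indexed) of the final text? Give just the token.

Answer: lipz

Derivation:
Hunk 1: at line 1 remove [pibsn,mism,kqn] add [pmbo,sfvvw] -> 8 lines: jye pmbo sfvvw ovxh dcio jamz xgy lipz
Hunk 2: at line 3 remove [dcio] add [hgvy] -> 8 lines: jye pmbo sfvvw ovxh hgvy jamz xgy lipz
Hunk 3: at line 2 remove [ovxh,hgvy,jamz] add [kjeex,zybc] -> 7 lines: jye pmbo sfvvw kjeex zybc xgy lipz
Final line 7: lipz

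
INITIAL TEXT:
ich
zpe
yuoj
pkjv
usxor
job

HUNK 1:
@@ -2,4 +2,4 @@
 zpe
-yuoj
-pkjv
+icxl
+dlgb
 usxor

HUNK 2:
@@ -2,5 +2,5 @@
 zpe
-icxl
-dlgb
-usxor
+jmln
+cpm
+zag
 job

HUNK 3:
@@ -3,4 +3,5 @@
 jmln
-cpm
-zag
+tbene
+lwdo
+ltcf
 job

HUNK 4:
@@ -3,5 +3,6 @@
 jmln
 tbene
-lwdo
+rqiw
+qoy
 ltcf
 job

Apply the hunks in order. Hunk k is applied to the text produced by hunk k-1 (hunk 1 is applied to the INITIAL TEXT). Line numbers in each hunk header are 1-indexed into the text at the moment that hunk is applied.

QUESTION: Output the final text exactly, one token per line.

Answer: ich
zpe
jmln
tbene
rqiw
qoy
ltcf
job

Derivation:
Hunk 1: at line 2 remove [yuoj,pkjv] add [icxl,dlgb] -> 6 lines: ich zpe icxl dlgb usxor job
Hunk 2: at line 2 remove [icxl,dlgb,usxor] add [jmln,cpm,zag] -> 6 lines: ich zpe jmln cpm zag job
Hunk 3: at line 3 remove [cpm,zag] add [tbene,lwdo,ltcf] -> 7 lines: ich zpe jmln tbene lwdo ltcf job
Hunk 4: at line 3 remove [lwdo] add [rqiw,qoy] -> 8 lines: ich zpe jmln tbene rqiw qoy ltcf job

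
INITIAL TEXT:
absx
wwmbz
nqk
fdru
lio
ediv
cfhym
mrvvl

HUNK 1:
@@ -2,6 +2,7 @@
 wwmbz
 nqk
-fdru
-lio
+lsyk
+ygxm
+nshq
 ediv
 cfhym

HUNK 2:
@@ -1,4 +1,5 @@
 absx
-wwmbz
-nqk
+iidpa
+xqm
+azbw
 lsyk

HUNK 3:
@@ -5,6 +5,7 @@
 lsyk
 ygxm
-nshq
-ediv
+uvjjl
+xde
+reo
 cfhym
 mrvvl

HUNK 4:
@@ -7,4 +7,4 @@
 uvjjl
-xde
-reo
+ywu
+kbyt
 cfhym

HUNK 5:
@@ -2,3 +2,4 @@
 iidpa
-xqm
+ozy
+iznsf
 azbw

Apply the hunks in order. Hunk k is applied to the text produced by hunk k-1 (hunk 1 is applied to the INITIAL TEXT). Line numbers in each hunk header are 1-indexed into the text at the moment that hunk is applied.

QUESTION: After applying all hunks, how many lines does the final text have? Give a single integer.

Hunk 1: at line 2 remove [fdru,lio] add [lsyk,ygxm,nshq] -> 9 lines: absx wwmbz nqk lsyk ygxm nshq ediv cfhym mrvvl
Hunk 2: at line 1 remove [wwmbz,nqk] add [iidpa,xqm,azbw] -> 10 lines: absx iidpa xqm azbw lsyk ygxm nshq ediv cfhym mrvvl
Hunk 3: at line 5 remove [nshq,ediv] add [uvjjl,xde,reo] -> 11 lines: absx iidpa xqm azbw lsyk ygxm uvjjl xde reo cfhym mrvvl
Hunk 4: at line 7 remove [xde,reo] add [ywu,kbyt] -> 11 lines: absx iidpa xqm azbw lsyk ygxm uvjjl ywu kbyt cfhym mrvvl
Hunk 5: at line 2 remove [xqm] add [ozy,iznsf] -> 12 lines: absx iidpa ozy iznsf azbw lsyk ygxm uvjjl ywu kbyt cfhym mrvvl
Final line count: 12

Answer: 12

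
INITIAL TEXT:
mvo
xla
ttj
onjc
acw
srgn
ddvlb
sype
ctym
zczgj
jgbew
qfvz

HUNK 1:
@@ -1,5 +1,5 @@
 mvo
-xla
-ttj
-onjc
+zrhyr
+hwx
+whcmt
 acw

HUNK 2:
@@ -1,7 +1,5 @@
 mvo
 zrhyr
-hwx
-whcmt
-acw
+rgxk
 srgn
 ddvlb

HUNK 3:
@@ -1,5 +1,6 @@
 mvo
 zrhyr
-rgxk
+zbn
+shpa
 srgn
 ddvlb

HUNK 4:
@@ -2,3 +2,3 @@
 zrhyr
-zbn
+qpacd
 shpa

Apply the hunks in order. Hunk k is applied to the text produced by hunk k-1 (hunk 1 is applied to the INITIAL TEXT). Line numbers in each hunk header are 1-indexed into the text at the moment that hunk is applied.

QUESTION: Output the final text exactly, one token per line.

Answer: mvo
zrhyr
qpacd
shpa
srgn
ddvlb
sype
ctym
zczgj
jgbew
qfvz

Derivation:
Hunk 1: at line 1 remove [xla,ttj,onjc] add [zrhyr,hwx,whcmt] -> 12 lines: mvo zrhyr hwx whcmt acw srgn ddvlb sype ctym zczgj jgbew qfvz
Hunk 2: at line 1 remove [hwx,whcmt,acw] add [rgxk] -> 10 lines: mvo zrhyr rgxk srgn ddvlb sype ctym zczgj jgbew qfvz
Hunk 3: at line 1 remove [rgxk] add [zbn,shpa] -> 11 lines: mvo zrhyr zbn shpa srgn ddvlb sype ctym zczgj jgbew qfvz
Hunk 4: at line 2 remove [zbn] add [qpacd] -> 11 lines: mvo zrhyr qpacd shpa srgn ddvlb sype ctym zczgj jgbew qfvz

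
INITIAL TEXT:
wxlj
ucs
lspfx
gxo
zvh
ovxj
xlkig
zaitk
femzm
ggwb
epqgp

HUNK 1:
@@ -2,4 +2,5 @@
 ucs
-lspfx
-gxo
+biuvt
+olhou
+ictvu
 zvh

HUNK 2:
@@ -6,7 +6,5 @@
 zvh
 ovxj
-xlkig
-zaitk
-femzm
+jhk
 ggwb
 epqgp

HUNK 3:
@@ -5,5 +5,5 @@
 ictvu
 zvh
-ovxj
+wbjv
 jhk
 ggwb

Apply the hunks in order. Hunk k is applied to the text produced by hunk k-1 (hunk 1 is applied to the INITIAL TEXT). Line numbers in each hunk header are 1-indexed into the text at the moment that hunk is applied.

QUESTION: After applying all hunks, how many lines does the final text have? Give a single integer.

Answer: 10

Derivation:
Hunk 1: at line 2 remove [lspfx,gxo] add [biuvt,olhou,ictvu] -> 12 lines: wxlj ucs biuvt olhou ictvu zvh ovxj xlkig zaitk femzm ggwb epqgp
Hunk 2: at line 6 remove [xlkig,zaitk,femzm] add [jhk] -> 10 lines: wxlj ucs biuvt olhou ictvu zvh ovxj jhk ggwb epqgp
Hunk 3: at line 5 remove [ovxj] add [wbjv] -> 10 lines: wxlj ucs biuvt olhou ictvu zvh wbjv jhk ggwb epqgp
Final line count: 10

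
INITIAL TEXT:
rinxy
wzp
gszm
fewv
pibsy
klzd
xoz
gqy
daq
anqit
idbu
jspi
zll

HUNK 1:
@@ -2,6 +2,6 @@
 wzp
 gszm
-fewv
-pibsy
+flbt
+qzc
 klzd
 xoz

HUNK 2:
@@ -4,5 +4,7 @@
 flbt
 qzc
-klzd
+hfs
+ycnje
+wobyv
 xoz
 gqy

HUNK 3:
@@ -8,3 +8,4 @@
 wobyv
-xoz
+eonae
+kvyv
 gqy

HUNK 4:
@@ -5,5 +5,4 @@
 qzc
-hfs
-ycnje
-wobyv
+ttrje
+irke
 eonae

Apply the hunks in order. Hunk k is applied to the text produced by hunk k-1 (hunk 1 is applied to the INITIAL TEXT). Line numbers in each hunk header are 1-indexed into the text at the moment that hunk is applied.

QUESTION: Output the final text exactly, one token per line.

Answer: rinxy
wzp
gszm
flbt
qzc
ttrje
irke
eonae
kvyv
gqy
daq
anqit
idbu
jspi
zll

Derivation:
Hunk 1: at line 2 remove [fewv,pibsy] add [flbt,qzc] -> 13 lines: rinxy wzp gszm flbt qzc klzd xoz gqy daq anqit idbu jspi zll
Hunk 2: at line 4 remove [klzd] add [hfs,ycnje,wobyv] -> 15 lines: rinxy wzp gszm flbt qzc hfs ycnje wobyv xoz gqy daq anqit idbu jspi zll
Hunk 3: at line 8 remove [xoz] add [eonae,kvyv] -> 16 lines: rinxy wzp gszm flbt qzc hfs ycnje wobyv eonae kvyv gqy daq anqit idbu jspi zll
Hunk 4: at line 5 remove [hfs,ycnje,wobyv] add [ttrje,irke] -> 15 lines: rinxy wzp gszm flbt qzc ttrje irke eonae kvyv gqy daq anqit idbu jspi zll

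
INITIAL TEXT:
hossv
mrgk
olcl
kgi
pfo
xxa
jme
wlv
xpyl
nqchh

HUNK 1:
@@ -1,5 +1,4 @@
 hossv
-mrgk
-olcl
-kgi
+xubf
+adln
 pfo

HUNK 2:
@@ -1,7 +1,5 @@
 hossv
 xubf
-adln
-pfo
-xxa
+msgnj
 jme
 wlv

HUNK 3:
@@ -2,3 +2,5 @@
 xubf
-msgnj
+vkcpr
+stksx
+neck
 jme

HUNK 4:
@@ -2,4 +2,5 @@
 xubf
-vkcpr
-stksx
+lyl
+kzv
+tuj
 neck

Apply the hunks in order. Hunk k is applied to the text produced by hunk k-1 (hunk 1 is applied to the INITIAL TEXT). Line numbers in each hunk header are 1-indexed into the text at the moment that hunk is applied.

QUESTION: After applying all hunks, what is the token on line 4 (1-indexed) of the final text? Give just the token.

Answer: kzv

Derivation:
Hunk 1: at line 1 remove [mrgk,olcl,kgi] add [xubf,adln] -> 9 lines: hossv xubf adln pfo xxa jme wlv xpyl nqchh
Hunk 2: at line 1 remove [adln,pfo,xxa] add [msgnj] -> 7 lines: hossv xubf msgnj jme wlv xpyl nqchh
Hunk 3: at line 2 remove [msgnj] add [vkcpr,stksx,neck] -> 9 lines: hossv xubf vkcpr stksx neck jme wlv xpyl nqchh
Hunk 4: at line 2 remove [vkcpr,stksx] add [lyl,kzv,tuj] -> 10 lines: hossv xubf lyl kzv tuj neck jme wlv xpyl nqchh
Final line 4: kzv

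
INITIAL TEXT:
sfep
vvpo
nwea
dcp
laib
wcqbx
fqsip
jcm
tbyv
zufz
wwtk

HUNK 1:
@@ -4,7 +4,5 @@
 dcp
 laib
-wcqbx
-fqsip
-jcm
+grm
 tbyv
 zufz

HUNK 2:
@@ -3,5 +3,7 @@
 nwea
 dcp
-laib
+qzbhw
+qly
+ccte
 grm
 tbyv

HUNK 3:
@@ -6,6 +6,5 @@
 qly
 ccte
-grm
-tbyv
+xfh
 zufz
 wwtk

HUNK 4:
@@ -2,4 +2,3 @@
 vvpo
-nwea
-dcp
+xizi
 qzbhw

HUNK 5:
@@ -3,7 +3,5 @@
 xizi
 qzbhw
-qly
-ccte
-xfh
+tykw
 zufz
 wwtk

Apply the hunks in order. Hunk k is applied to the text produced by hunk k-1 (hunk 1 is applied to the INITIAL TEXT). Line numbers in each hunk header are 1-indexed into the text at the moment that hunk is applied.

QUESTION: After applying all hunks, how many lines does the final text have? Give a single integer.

Answer: 7

Derivation:
Hunk 1: at line 4 remove [wcqbx,fqsip,jcm] add [grm] -> 9 lines: sfep vvpo nwea dcp laib grm tbyv zufz wwtk
Hunk 2: at line 3 remove [laib] add [qzbhw,qly,ccte] -> 11 lines: sfep vvpo nwea dcp qzbhw qly ccte grm tbyv zufz wwtk
Hunk 3: at line 6 remove [grm,tbyv] add [xfh] -> 10 lines: sfep vvpo nwea dcp qzbhw qly ccte xfh zufz wwtk
Hunk 4: at line 2 remove [nwea,dcp] add [xizi] -> 9 lines: sfep vvpo xizi qzbhw qly ccte xfh zufz wwtk
Hunk 5: at line 3 remove [qly,ccte,xfh] add [tykw] -> 7 lines: sfep vvpo xizi qzbhw tykw zufz wwtk
Final line count: 7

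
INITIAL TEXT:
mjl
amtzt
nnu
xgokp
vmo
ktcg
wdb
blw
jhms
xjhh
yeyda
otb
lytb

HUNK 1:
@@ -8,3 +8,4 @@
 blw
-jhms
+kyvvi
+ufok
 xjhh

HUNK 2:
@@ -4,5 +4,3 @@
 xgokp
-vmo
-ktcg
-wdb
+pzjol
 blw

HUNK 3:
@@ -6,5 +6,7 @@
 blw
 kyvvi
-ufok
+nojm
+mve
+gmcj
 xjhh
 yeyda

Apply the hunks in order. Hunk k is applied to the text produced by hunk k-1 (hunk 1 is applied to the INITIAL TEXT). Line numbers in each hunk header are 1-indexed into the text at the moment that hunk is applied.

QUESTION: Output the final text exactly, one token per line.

Hunk 1: at line 8 remove [jhms] add [kyvvi,ufok] -> 14 lines: mjl amtzt nnu xgokp vmo ktcg wdb blw kyvvi ufok xjhh yeyda otb lytb
Hunk 2: at line 4 remove [vmo,ktcg,wdb] add [pzjol] -> 12 lines: mjl amtzt nnu xgokp pzjol blw kyvvi ufok xjhh yeyda otb lytb
Hunk 3: at line 6 remove [ufok] add [nojm,mve,gmcj] -> 14 lines: mjl amtzt nnu xgokp pzjol blw kyvvi nojm mve gmcj xjhh yeyda otb lytb

Answer: mjl
amtzt
nnu
xgokp
pzjol
blw
kyvvi
nojm
mve
gmcj
xjhh
yeyda
otb
lytb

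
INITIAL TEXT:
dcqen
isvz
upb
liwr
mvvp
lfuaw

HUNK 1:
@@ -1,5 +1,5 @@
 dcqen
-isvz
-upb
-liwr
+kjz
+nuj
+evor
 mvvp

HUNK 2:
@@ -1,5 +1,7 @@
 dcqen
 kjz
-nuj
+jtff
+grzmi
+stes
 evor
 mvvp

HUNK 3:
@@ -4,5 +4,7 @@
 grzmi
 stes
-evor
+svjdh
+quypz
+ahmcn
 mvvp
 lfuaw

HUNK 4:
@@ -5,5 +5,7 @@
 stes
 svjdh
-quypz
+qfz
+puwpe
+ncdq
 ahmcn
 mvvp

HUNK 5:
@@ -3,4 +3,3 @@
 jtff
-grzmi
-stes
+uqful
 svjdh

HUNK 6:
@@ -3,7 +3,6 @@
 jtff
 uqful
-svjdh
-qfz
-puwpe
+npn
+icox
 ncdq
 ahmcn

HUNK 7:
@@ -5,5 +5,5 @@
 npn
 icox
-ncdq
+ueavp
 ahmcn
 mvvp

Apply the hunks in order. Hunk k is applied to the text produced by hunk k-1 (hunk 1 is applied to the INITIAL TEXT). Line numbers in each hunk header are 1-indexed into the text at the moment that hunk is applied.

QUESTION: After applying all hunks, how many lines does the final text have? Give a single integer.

Hunk 1: at line 1 remove [isvz,upb,liwr] add [kjz,nuj,evor] -> 6 lines: dcqen kjz nuj evor mvvp lfuaw
Hunk 2: at line 1 remove [nuj] add [jtff,grzmi,stes] -> 8 lines: dcqen kjz jtff grzmi stes evor mvvp lfuaw
Hunk 3: at line 4 remove [evor] add [svjdh,quypz,ahmcn] -> 10 lines: dcqen kjz jtff grzmi stes svjdh quypz ahmcn mvvp lfuaw
Hunk 4: at line 5 remove [quypz] add [qfz,puwpe,ncdq] -> 12 lines: dcqen kjz jtff grzmi stes svjdh qfz puwpe ncdq ahmcn mvvp lfuaw
Hunk 5: at line 3 remove [grzmi,stes] add [uqful] -> 11 lines: dcqen kjz jtff uqful svjdh qfz puwpe ncdq ahmcn mvvp lfuaw
Hunk 6: at line 3 remove [svjdh,qfz,puwpe] add [npn,icox] -> 10 lines: dcqen kjz jtff uqful npn icox ncdq ahmcn mvvp lfuaw
Hunk 7: at line 5 remove [ncdq] add [ueavp] -> 10 lines: dcqen kjz jtff uqful npn icox ueavp ahmcn mvvp lfuaw
Final line count: 10

Answer: 10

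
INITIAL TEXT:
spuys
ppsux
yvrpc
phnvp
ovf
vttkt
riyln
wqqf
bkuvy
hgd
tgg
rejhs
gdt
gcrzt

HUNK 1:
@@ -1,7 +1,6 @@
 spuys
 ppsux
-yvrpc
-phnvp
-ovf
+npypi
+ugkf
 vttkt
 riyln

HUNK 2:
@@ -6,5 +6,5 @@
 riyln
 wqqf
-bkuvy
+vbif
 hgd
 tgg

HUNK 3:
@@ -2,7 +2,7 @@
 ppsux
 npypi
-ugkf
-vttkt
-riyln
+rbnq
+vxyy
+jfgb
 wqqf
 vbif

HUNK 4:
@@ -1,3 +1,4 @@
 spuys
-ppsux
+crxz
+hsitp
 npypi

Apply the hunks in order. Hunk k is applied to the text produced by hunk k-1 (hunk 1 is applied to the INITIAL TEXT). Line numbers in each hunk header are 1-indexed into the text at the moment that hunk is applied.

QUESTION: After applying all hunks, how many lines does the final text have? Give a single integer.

Hunk 1: at line 1 remove [yvrpc,phnvp,ovf] add [npypi,ugkf] -> 13 lines: spuys ppsux npypi ugkf vttkt riyln wqqf bkuvy hgd tgg rejhs gdt gcrzt
Hunk 2: at line 6 remove [bkuvy] add [vbif] -> 13 lines: spuys ppsux npypi ugkf vttkt riyln wqqf vbif hgd tgg rejhs gdt gcrzt
Hunk 3: at line 2 remove [ugkf,vttkt,riyln] add [rbnq,vxyy,jfgb] -> 13 lines: spuys ppsux npypi rbnq vxyy jfgb wqqf vbif hgd tgg rejhs gdt gcrzt
Hunk 4: at line 1 remove [ppsux] add [crxz,hsitp] -> 14 lines: spuys crxz hsitp npypi rbnq vxyy jfgb wqqf vbif hgd tgg rejhs gdt gcrzt
Final line count: 14

Answer: 14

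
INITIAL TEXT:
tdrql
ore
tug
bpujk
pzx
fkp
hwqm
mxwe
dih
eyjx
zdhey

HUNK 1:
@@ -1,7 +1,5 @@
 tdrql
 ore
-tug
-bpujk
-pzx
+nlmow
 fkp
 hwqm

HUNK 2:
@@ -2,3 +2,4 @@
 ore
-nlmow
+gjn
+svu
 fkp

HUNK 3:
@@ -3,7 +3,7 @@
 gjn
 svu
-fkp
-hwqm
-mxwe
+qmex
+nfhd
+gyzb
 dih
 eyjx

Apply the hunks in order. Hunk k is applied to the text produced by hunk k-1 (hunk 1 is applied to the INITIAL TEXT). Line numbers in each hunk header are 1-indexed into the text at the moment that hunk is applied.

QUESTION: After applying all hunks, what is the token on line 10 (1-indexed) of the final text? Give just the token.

Answer: zdhey

Derivation:
Hunk 1: at line 1 remove [tug,bpujk,pzx] add [nlmow] -> 9 lines: tdrql ore nlmow fkp hwqm mxwe dih eyjx zdhey
Hunk 2: at line 2 remove [nlmow] add [gjn,svu] -> 10 lines: tdrql ore gjn svu fkp hwqm mxwe dih eyjx zdhey
Hunk 3: at line 3 remove [fkp,hwqm,mxwe] add [qmex,nfhd,gyzb] -> 10 lines: tdrql ore gjn svu qmex nfhd gyzb dih eyjx zdhey
Final line 10: zdhey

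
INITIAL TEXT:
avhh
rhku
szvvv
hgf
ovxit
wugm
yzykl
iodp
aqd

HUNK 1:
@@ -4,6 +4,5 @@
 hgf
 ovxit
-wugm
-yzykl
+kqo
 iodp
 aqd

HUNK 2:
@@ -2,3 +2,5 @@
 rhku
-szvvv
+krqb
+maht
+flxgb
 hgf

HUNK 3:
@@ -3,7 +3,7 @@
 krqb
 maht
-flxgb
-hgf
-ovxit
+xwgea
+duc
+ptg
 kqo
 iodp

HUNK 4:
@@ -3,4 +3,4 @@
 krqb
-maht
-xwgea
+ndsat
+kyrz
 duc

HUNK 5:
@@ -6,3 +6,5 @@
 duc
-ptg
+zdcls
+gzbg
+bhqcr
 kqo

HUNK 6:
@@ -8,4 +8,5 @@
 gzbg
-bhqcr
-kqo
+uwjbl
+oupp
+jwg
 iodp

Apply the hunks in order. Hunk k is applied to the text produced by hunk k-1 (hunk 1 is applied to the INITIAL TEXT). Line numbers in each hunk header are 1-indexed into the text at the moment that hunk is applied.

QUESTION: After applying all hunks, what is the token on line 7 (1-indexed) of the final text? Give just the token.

Answer: zdcls

Derivation:
Hunk 1: at line 4 remove [wugm,yzykl] add [kqo] -> 8 lines: avhh rhku szvvv hgf ovxit kqo iodp aqd
Hunk 2: at line 2 remove [szvvv] add [krqb,maht,flxgb] -> 10 lines: avhh rhku krqb maht flxgb hgf ovxit kqo iodp aqd
Hunk 3: at line 3 remove [flxgb,hgf,ovxit] add [xwgea,duc,ptg] -> 10 lines: avhh rhku krqb maht xwgea duc ptg kqo iodp aqd
Hunk 4: at line 3 remove [maht,xwgea] add [ndsat,kyrz] -> 10 lines: avhh rhku krqb ndsat kyrz duc ptg kqo iodp aqd
Hunk 5: at line 6 remove [ptg] add [zdcls,gzbg,bhqcr] -> 12 lines: avhh rhku krqb ndsat kyrz duc zdcls gzbg bhqcr kqo iodp aqd
Hunk 6: at line 8 remove [bhqcr,kqo] add [uwjbl,oupp,jwg] -> 13 lines: avhh rhku krqb ndsat kyrz duc zdcls gzbg uwjbl oupp jwg iodp aqd
Final line 7: zdcls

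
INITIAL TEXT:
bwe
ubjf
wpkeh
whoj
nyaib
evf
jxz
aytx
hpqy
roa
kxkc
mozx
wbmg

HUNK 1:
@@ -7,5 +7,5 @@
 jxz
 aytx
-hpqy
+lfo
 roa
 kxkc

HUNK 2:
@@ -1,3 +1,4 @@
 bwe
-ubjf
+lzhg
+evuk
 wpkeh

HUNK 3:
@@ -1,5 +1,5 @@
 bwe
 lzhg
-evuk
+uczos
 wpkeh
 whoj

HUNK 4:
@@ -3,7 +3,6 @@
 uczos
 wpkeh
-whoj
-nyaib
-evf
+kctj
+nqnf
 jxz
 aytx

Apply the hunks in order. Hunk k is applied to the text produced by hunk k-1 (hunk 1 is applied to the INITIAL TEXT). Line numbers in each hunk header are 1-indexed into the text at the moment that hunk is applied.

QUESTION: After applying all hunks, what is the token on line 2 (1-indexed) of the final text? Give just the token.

Hunk 1: at line 7 remove [hpqy] add [lfo] -> 13 lines: bwe ubjf wpkeh whoj nyaib evf jxz aytx lfo roa kxkc mozx wbmg
Hunk 2: at line 1 remove [ubjf] add [lzhg,evuk] -> 14 lines: bwe lzhg evuk wpkeh whoj nyaib evf jxz aytx lfo roa kxkc mozx wbmg
Hunk 3: at line 1 remove [evuk] add [uczos] -> 14 lines: bwe lzhg uczos wpkeh whoj nyaib evf jxz aytx lfo roa kxkc mozx wbmg
Hunk 4: at line 3 remove [whoj,nyaib,evf] add [kctj,nqnf] -> 13 lines: bwe lzhg uczos wpkeh kctj nqnf jxz aytx lfo roa kxkc mozx wbmg
Final line 2: lzhg

Answer: lzhg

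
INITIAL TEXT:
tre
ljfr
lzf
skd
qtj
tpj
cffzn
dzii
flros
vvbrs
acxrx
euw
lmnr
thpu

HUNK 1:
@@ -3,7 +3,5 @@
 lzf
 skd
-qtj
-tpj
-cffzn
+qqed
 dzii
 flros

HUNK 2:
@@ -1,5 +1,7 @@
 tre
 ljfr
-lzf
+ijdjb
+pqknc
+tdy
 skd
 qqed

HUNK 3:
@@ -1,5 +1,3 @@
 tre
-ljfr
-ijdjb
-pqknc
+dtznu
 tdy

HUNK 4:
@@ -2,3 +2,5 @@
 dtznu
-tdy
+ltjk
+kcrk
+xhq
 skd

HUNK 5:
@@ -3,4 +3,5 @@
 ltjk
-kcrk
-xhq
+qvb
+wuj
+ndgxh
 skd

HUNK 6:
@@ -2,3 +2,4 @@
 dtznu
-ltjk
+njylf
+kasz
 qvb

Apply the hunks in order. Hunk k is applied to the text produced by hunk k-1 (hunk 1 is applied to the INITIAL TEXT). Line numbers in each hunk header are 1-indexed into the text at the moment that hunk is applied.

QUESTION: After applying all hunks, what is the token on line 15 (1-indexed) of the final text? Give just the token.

Answer: lmnr

Derivation:
Hunk 1: at line 3 remove [qtj,tpj,cffzn] add [qqed] -> 12 lines: tre ljfr lzf skd qqed dzii flros vvbrs acxrx euw lmnr thpu
Hunk 2: at line 1 remove [lzf] add [ijdjb,pqknc,tdy] -> 14 lines: tre ljfr ijdjb pqknc tdy skd qqed dzii flros vvbrs acxrx euw lmnr thpu
Hunk 3: at line 1 remove [ljfr,ijdjb,pqknc] add [dtznu] -> 12 lines: tre dtznu tdy skd qqed dzii flros vvbrs acxrx euw lmnr thpu
Hunk 4: at line 2 remove [tdy] add [ltjk,kcrk,xhq] -> 14 lines: tre dtznu ltjk kcrk xhq skd qqed dzii flros vvbrs acxrx euw lmnr thpu
Hunk 5: at line 3 remove [kcrk,xhq] add [qvb,wuj,ndgxh] -> 15 lines: tre dtznu ltjk qvb wuj ndgxh skd qqed dzii flros vvbrs acxrx euw lmnr thpu
Hunk 6: at line 2 remove [ltjk] add [njylf,kasz] -> 16 lines: tre dtznu njylf kasz qvb wuj ndgxh skd qqed dzii flros vvbrs acxrx euw lmnr thpu
Final line 15: lmnr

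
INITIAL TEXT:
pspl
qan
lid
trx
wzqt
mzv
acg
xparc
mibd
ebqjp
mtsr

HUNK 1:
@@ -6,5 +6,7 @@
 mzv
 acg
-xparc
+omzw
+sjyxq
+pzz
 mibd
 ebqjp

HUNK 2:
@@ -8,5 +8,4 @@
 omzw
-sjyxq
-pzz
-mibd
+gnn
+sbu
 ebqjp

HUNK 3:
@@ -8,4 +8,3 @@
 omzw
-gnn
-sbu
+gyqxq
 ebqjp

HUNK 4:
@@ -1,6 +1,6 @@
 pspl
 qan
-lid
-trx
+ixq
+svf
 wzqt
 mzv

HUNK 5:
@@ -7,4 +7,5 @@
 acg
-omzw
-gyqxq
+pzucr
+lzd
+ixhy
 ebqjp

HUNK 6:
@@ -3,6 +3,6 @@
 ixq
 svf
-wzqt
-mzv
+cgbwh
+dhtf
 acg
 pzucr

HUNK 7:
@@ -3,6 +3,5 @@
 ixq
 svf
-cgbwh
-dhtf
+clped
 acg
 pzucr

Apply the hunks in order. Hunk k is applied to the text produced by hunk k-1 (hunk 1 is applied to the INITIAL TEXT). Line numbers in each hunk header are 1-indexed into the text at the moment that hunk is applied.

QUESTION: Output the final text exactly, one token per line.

Hunk 1: at line 6 remove [xparc] add [omzw,sjyxq,pzz] -> 13 lines: pspl qan lid trx wzqt mzv acg omzw sjyxq pzz mibd ebqjp mtsr
Hunk 2: at line 8 remove [sjyxq,pzz,mibd] add [gnn,sbu] -> 12 lines: pspl qan lid trx wzqt mzv acg omzw gnn sbu ebqjp mtsr
Hunk 3: at line 8 remove [gnn,sbu] add [gyqxq] -> 11 lines: pspl qan lid trx wzqt mzv acg omzw gyqxq ebqjp mtsr
Hunk 4: at line 1 remove [lid,trx] add [ixq,svf] -> 11 lines: pspl qan ixq svf wzqt mzv acg omzw gyqxq ebqjp mtsr
Hunk 5: at line 7 remove [omzw,gyqxq] add [pzucr,lzd,ixhy] -> 12 lines: pspl qan ixq svf wzqt mzv acg pzucr lzd ixhy ebqjp mtsr
Hunk 6: at line 3 remove [wzqt,mzv] add [cgbwh,dhtf] -> 12 lines: pspl qan ixq svf cgbwh dhtf acg pzucr lzd ixhy ebqjp mtsr
Hunk 7: at line 3 remove [cgbwh,dhtf] add [clped] -> 11 lines: pspl qan ixq svf clped acg pzucr lzd ixhy ebqjp mtsr

Answer: pspl
qan
ixq
svf
clped
acg
pzucr
lzd
ixhy
ebqjp
mtsr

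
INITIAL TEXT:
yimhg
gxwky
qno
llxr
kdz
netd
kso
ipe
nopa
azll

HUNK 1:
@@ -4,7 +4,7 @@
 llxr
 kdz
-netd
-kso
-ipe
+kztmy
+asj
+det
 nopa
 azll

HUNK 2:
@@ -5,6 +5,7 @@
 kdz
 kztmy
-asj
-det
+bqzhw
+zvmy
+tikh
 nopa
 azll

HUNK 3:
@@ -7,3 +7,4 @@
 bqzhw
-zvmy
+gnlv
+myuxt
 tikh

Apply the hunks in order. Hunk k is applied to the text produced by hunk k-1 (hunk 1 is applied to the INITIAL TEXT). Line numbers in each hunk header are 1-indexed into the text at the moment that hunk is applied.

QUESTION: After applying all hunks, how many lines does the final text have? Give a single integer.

Answer: 12

Derivation:
Hunk 1: at line 4 remove [netd,kso,ipe] add [kztmy,asj,det] -> 10 lines: yimhg gxwky qno llxr kdz kztmy asj det nopa azll
Hunk 2: at line 5 remove [asj,det] add [bqzhw,zvmy,tikh] -> 11 lines: yimhg gxwky qno llxr kdz kztmy bqzhw zvmy tikh nopa azll
Hunk 3: at line 7 remove [zvmy] add [gnlv,myuxt] -> 12 lines: yimhg gxwky qno llxr kdz kztmy bqzhw gnlv myuxt tikh nopa azll
Final line count: 12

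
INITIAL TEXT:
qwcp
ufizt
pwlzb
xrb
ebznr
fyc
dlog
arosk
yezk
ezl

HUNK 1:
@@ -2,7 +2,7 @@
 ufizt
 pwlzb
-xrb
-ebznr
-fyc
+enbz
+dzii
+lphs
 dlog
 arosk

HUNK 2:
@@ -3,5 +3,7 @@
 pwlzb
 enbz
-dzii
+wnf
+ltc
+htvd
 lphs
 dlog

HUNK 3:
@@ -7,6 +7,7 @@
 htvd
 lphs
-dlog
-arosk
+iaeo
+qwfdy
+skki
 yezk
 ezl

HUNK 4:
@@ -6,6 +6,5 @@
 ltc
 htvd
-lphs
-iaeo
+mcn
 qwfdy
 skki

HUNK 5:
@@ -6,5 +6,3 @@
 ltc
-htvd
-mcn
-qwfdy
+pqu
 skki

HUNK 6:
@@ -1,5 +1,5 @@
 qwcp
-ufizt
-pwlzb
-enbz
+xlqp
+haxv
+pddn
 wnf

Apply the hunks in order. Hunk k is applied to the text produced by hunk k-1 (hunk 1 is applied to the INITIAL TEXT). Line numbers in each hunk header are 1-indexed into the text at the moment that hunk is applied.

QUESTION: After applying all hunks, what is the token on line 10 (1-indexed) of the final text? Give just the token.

Hunk 1: at line 2 remove [xrb,ebznr,fyc] add [enbz,dzii,lphs] -> 10 lines: qwcp ufizt pwlzb enbz dzii lphs dlog arosk yezk ezl
Hunk 2: at line 3 remove [dzii] add [wnf,ltc,htvd] -> 12 lines: qwcp ufizt pwlzb enbz wnf ltc htvd lphs dlog arosk yezk ezl
Hunk 3: at line 7 remove [dlog,arosk] add [iaeo,qwfdy,skki] -> 13 lines: qwcp ufizt pwlzb enbz wnf ltc htvd lphs iaeo qwfdy skki yezk ezl
Hunk 4: at line 6 remove [lphs,iaeo] add [mcn] -> 12 lines: qwcp ufizt pwlzb enbz wnf ltc htvd mcn qwfdy skki yezk ezl
Hunk 5: at line 6 remove [htvd,mcn,qwfdy] add [pqu] -> 10 lines: qwcp ufizt pwlzb enbz wnf ltc pqu skki yezk ezl
Hunk 6: at line 1 remove [ufizt,pwlzb,enbz] add [xlqp,haxv,pddn] -> 10 lines: qwcp xlqp haxv pddn wnf ltc pqu skki yezk ezl
Final line 10: ezl

Answer: ezl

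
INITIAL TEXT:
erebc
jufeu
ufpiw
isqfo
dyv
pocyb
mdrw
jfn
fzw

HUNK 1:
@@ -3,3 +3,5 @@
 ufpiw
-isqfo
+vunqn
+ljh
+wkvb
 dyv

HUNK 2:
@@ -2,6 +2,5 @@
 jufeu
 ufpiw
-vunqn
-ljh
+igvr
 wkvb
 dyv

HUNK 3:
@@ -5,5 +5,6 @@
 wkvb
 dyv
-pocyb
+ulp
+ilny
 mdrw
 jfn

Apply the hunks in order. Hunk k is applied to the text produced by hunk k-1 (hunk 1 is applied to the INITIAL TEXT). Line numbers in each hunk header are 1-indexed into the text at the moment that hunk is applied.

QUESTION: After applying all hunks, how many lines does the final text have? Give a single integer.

Answer: 11

Derivation:
Hunk 1: at line 3 remove [isqfo] add [vunqn,ljh,wkvb] -> 11 lines: erebc jufeu ufpiw vunqn ljh wkvb dyv pocyb mdrw jfn fzw
Hunk 2: at line 2 remove [vunqn,ljh] add [igvr] -> 10 lines: erebc jufeu ufpiw igvr wkvb dyv pocyb mdrw jfn fzw
Hunk 3: at line 5 remove [pocyb] add [ulp,ilny] -> 11 lines: erebc jufeu ufpiw igvr wkvb dyv ulp ilny mdrw jfn fzw
Final line count: 11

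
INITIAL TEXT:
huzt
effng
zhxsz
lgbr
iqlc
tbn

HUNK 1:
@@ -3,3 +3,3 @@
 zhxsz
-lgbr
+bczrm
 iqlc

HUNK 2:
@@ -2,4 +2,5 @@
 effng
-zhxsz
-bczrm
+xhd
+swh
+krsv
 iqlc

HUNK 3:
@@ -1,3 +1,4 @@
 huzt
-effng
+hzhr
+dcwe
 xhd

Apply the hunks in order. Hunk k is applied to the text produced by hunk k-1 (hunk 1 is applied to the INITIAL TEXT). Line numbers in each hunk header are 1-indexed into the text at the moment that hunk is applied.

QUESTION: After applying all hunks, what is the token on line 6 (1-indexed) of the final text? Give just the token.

Hunk 1: at line 3 remove [lgbr] add [bczrm] -> 6 lines: huzt effng zhxsz bczrm iqlc tbn
Hunk 2: at line 2 remove [zhxsz,bczrm] add [xhd,swh,krsv] -> 7 lines: huzt effng xhd swh krsv iqlc tbn
Hunk 3: at line 1 remove [effng] add [hzhr,dcwe] -> 8 lines: huzt hzhr dcwe xhd swh krsv iqlc tbn
Final line 6: krsv

Answer: krsv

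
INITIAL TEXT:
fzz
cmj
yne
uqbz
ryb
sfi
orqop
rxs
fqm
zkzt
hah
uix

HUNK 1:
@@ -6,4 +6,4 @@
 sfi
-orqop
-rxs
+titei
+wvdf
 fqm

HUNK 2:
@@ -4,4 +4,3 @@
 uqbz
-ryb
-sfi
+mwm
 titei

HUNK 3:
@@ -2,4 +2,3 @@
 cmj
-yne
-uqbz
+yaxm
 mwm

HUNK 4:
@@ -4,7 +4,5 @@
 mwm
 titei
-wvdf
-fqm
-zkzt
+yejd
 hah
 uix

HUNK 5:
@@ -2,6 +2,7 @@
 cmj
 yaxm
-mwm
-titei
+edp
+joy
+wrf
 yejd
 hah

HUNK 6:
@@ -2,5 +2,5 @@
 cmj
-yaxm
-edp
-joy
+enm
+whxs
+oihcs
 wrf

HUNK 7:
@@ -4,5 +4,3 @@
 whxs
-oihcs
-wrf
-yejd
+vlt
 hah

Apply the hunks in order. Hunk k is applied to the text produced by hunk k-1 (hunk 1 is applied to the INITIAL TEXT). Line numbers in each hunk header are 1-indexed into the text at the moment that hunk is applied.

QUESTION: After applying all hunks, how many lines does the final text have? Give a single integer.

Hunk 1: at line 6 remove [orqop,rxs] add [titei,wvdf] -> 12 lines: fzz cmj yne uqbz ryb sfi titei wvdf fqm zkzt hah uix
Hunk 2: at line 4 remove [ryb,sfi] add [mwm] -> 11 lines: fzz cmj yne uqbz mwm titei wvdf fqm zkzt hah uix
Hunk 3: at line 2 remove [yne,uqbz] add [yaxm] -> 10 lines: fzz cmj yaxm mwm titei wvdf fqm zkzt hah uix
Hunk 4: at line 4 remove [wvdf,fqm,zkzt] add [yejd] -> 8 lines: fzz cmj yaxm mwm titei yejd hah uix
Hunk 5: at line 2 remove [mwm,titei] add [edp,joy,wrf] -> 9 lines: fzz cmj yaxm edp joy wrf yejd hah uix
Hunk 6: at line 2 remove [yaxm,edp,joy] add [enm,whxs,oihcs] -> 9 lines: fzz cmj enm whxs oihcs wrf yejd hah uix
Hunk 7: at line 4 remove [oihcs,wrf,yejd] add [vlt] -> 7 lines: fzz cmj enm whxs vlt hah uix
Final line count: 7

Answer: 7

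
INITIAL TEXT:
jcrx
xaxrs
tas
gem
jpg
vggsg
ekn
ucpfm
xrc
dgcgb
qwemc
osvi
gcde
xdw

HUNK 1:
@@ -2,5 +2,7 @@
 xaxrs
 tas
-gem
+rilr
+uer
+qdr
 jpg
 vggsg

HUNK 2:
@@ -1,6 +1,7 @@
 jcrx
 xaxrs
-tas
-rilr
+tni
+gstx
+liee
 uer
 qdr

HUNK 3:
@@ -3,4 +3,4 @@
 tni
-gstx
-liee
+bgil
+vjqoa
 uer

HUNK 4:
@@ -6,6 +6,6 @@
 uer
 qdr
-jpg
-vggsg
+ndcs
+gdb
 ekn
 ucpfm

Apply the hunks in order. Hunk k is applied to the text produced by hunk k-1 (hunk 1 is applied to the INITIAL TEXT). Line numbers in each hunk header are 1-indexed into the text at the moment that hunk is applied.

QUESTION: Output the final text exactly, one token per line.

Hunk 1: at line 2 remove [gem] add [rilr,uer,qdr] -> 16 lines: jcrx xaxrs tas rilr uer qdr jpg vggsg ekn ucpfm xrc dgcgb qwemc osvi gcde xdw
Hunk 2: at line 1 remove [tas,rilr] add [tni,gstx,liee] -> 17 lines: jcrx xaxrs tni gstx liee uer qdr jpg vggsg ekn ucpfm xrc dgcgb qwemc osvi gcde xdw
Hunk 3: at line 3 remove [gstx,liee] add [bgil,vjqoa] -> 17 lines: jcrx xaxrs tni bgil vjqoa uer qdr jpg vggsg ekn ucpfm xrc dgcgb qwemc osvi gcde xdw
Hunk 4: at line 6 remove [jpg,vggsg] add [ndcs,gdb] -> 17 lines: jcrx xaxrs tni bgil vjqoa uer qdr ndcs gdb ekn ucpfm xrc dgcgb qwemc osvi gcde xdw

Answer: jcrx
xaxrs
tni
bgil
vjqoa
uer
qdr
ndcs
gdb
ekn
ucpfm
xrc
dgcgb
qwemc
osvi
gcde
xdw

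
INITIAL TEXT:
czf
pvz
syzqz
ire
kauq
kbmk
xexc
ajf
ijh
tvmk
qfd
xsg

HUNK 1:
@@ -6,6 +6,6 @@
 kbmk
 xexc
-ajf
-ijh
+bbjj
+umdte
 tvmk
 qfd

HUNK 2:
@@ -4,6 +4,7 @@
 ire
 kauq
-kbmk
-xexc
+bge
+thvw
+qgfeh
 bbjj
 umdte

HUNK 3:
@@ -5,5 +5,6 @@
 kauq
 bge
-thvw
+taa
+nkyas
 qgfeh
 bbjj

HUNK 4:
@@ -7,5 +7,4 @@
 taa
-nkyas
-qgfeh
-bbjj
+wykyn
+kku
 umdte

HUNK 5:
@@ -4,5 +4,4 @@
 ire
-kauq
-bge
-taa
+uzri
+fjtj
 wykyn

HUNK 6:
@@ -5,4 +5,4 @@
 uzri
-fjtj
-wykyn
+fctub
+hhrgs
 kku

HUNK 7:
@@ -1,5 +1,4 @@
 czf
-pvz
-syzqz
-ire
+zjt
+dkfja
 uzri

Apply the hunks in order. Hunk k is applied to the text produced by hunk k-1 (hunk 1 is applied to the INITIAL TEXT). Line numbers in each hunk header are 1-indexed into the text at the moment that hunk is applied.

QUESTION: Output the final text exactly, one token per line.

Answer: czf
zjt
dkfja
uzri
fctub
hhrgs
kku
umdte
tvmk
qfd
xsg

Derivation:
Hunk 1: at line 6 remove [ajf,ijh] add [bbjj,umdte] -> 12 lines: czf pvz syzqz ire kauq kbmk xexc bbjj umdte tvmk qfd xsg
Hunk 2: at line 4 remove [kbmk,xexc] add [bge,thvw,qgfeh] -> 13 lines: czf pvz syzqz ire kauq bge thvw qgfeh bbjj umdte tvmk qfd xsg
Hunk 3: at line 5 remove [thvw] add [taa,nkyas] -> 14 lines: czf pvz syzqz ire kauq bge taa nkyas qgfeh bbjj umdte tvmk qfd xsg
Hunk 4: at line 7 remove [nkyas,qgfeh,bbjj] add [wykyn,kku] -> 13 lines: czf pvz syzqz ire kauq bge taa wykyn kku umdte tvmk qfd xsg
Hunk 5: at line 4 remove [kauq,bge,taa] add [uzri,fjtj] -> 12 lines: czf pvz syzqz ire uzri fjtj wykyn kku umdte tvmk qfd xsg
Hunk 6: at line 5 remove [fjtj,wykyn] add [fctub,hhrgs] -> 12 lines: czf pvz syzqz ire uzri fctub hhrgs kku umdte tvmk qfd xsg
Hunk 7: at line 1 remove [pvz,syzqz,ire] add [zjt,dkfja] -> 11 lines: czf zjt dkfja uzri fctub hhrgs kku umdte tvmk qfd xsg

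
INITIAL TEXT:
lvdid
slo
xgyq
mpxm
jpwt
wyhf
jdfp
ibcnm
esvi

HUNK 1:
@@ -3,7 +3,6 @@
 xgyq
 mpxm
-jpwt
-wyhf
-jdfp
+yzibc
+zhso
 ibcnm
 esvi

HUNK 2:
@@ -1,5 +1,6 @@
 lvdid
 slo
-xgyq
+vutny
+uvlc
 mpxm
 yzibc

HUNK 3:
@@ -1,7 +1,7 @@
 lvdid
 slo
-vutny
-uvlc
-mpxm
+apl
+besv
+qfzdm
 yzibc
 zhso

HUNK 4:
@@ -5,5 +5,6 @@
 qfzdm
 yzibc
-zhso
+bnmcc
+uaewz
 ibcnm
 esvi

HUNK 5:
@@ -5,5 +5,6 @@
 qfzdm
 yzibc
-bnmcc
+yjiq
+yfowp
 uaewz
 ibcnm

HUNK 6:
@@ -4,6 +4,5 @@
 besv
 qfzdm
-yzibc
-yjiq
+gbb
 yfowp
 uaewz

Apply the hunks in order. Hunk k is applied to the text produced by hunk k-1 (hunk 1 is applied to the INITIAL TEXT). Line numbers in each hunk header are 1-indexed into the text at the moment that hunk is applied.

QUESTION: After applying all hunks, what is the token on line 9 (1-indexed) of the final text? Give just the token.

Answer: ibcnm

Derivation:
Hunk 1: at line 3 remove [jpwt,wyhf,jdfp] add [yzibc,zhso] -> 8 lines: lvdid slo xgyq mpxm yzibc zhso ibcnm esvi
Hunk 2: at line 1 remove [xgyq] add [vutny,uvlc] -> 9 lines: lvdid slo vutny uvlc mpxm yzibc zhso ibcnm esvi
Hunk 3: at line 1 remove [vutny,uvlc,mpxm] add [apl,besv,qfzdm] -> 9 lines: lvdid slo apl besv qfzdm yzibc zhso ibcnm esvi
Hunk 4: at line 5 remove [zhso] add [bnmcc,uaewz] -> 10 lines: lvdid slo apl besv qfzdm yzibc bnmcc uaewz ibcnm esvi
Hunk 5: at line 5 remove [bnmcc] add [yjiq,yfowp] -> 11 lines: lvdid slo apl besv qfzdm yzibc yjiq yfowp uaewz ibcnm esvi
Hunk 6: at line 4 remove [yzibc,yjiq] add [gbb] -> 10 lines: lvdid slo apl besv qfzdm gbb yfowp uaewz ibcnm esvi
Final line 9: ibcnm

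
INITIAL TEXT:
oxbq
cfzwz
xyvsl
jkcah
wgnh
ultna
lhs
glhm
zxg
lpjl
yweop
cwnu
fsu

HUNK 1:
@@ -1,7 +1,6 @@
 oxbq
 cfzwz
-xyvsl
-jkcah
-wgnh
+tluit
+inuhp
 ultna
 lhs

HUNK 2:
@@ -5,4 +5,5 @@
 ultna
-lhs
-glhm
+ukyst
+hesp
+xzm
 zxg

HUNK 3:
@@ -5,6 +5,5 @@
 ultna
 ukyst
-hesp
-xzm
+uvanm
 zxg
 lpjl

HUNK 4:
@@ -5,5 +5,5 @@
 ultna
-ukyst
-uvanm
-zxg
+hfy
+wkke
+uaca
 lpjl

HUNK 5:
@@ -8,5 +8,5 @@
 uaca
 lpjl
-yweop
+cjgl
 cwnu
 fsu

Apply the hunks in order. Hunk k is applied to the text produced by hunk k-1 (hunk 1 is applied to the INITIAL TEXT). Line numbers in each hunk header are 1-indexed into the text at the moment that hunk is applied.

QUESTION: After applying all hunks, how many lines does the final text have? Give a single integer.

Hunk 1: at line 1 remove [xyvsl,jkcah,wgnh] add [tluit,inuhp] -> 12 lines: oxbq cfzwz tluit inuhp ultna lhs glhm zxg lpjl yweop cwnu fsu
Hunk 2: at line 5 remove [lhs,glhm] add [ukyst,hesp,xzm] -> 13 lines: oxbq cfzwz tluit inuhp ultna ukyst hesp xzm zxg lpjl yweop cwnu fsu
Hunk 3: at line 5 remove [hesp,xzm] add [uvanm] -> 12 lines: oxbq cfzwz tluit inuhp ultna ukyst uvanm zxg lpjl yweop cwnu fsu
Hunk 4: at line 5 remove [ukyst,uvanm,zxg] add [hfy,wkke,uaca] -> 12 lines: oxbq cfzwz tluit inuhp ultna hfy wkke uaca lpjl yweop cwnu fsu
Hunk 5: at line 8 remove [yweop] add [cjgl] -> 12 lines: oxbq cfzwz tluit inuhp ultna hfy wkke uaca lpjl cjgl cwnu fsu
Final line count: 12

Answer: 12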